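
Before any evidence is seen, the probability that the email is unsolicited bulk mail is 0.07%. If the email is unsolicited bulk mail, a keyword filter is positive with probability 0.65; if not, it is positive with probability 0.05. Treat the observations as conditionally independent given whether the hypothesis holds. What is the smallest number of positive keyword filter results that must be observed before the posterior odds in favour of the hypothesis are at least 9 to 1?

4

Prior odds: 0.0007 ÷ 0.9993 = 7/9993.
Likelihood ratio of a positive = 0.65/0.05 = 13.
Target odds = 9.
Need (7/9993) × 13ⁿ ≥ 9, i.e. 13ⁿ ≥ 89937/7.
13³ = 2197 falls short of 89937/7 but 13⁴ = 28561 reaches it, so n = 4.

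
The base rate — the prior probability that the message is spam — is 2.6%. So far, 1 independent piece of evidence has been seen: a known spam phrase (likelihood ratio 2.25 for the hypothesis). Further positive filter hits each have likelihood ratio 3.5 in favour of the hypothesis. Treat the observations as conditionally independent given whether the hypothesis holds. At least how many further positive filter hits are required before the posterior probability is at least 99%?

Prior odds = 0.026/0.974 = 13/487.
Bayes factor of the evidence already in hand = 2.25.
Odds after that evidence = (13/487) × 2.25 = 117/1948.
Target odds = 0.99/0.01 = 99.
Need 3.5ⁿ ≥ 99 ÷ (117/1948) = 21428/13.
3.5⁵ = 525.21875 falls short of 21428/13 but 3.5⁶ = 1838.265625 reaches it, so n = 6.

6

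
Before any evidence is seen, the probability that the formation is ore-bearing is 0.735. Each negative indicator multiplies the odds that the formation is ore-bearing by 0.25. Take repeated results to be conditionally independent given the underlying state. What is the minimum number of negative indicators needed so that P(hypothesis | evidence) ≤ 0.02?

Prior odds = 0.735/0.265 = 147/53.
Likelihood ratio per negative indicator = 0.25.
Target posterior odds = 0.02/0.98 = 1/49.
Need (147/53) × 0.25ⁿ ≤ 1/49, i.e. 0.25ⁿ ≤ 53/7203.
0.25³ = 0.015625 is still above 53/7203 but 0.25⁴ = 0.00390625 is at or below it, so n = 4.

4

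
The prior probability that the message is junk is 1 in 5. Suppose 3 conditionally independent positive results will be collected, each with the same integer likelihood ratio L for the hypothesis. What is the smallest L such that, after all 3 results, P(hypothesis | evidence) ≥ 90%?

Prior odds = 0.2/0.8 = 0.25.
Target odds = 0.9/0.1 = 9.
Need L³ ≥ 9 ÷ 0.25 = 36.
3³ = 27 < 36 ≤ 64 = 4³, so L = 4.

4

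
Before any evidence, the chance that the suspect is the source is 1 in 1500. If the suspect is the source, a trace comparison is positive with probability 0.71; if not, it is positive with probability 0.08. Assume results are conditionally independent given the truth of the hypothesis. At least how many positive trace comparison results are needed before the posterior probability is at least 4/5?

4

Prior odds: (1/1500) ÷ (1499/1500) = 1/1499.
Likelihood ratio of a positive = 0.71/0.08 = 8.875.
Target odds: 0.8 ÷ 0.2 = 4.
Require 8.875ⁿ ≥ 4 ÷ (1/1499) = 5996.
8.875³ = 357911/512 falls short of 5996 but 8.875⁴ = 25411681/4096 reaches it, so n = 4.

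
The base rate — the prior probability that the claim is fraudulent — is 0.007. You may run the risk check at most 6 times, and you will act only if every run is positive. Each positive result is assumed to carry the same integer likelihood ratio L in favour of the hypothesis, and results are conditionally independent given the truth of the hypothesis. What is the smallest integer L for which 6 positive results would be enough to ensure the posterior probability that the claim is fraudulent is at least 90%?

4

Prior odds = 0.007/0.993 = 7/993.
Target odds = 0.9/0.1 = 9.
Need L⁶ ≥ 9 ÷ (7/993) = 8937/7.
3⁶ = 729 < 8937/7 ≤ 4096 = 4⁶, so L = 4.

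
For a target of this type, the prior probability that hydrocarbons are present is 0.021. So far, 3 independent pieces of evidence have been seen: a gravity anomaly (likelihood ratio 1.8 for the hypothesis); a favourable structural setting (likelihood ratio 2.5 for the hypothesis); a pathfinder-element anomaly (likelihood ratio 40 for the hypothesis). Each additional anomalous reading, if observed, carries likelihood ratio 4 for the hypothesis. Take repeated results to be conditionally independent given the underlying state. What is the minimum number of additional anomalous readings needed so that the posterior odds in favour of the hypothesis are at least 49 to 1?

2

Prior odds = 0.021/0.979 = 21/979.
Combined Bayes factor of the evidence already in hand = 1.8 × 2.5 × 40 = 180.
Odds after that evidence = (21/979) × 180 = 3780/979.
Target odds = 49.
Need 4ⁿ ≥ 49 ÷ (3780/979) = 6853/540.
4¹ = 4 falls short of 6853/540 but 4² = 16 reaches it, so n = 2.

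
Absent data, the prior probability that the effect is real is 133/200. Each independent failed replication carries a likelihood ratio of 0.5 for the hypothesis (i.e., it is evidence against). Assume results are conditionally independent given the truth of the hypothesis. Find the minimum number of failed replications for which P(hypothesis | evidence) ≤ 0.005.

9

Prior odds = 0.665/0.335 = 133/67.
Likelihood ratio per failed replication = 0.5.
Target posterior odds = 0.005/0.995 = 1/199.
Need (133/67) × 0.5ⁿ ≤ 1/199, i.e. 0.5ⁿ ≤ 67/26467.
0.5⁸ = 0.00390625 is still above 67/26467 but 0.5⁹ = 0.001953125 is at or below it, so n = 9.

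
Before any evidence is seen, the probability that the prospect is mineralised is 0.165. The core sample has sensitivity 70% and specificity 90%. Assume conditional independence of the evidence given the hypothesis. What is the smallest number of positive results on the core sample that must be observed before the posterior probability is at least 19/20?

Prior odds = 0.165/0.835 = 33/167.
False-positive rate = 1 − 0.9 = 0.1; likelihood ratio of a positive = 0.7/0.1 = 7.
Target posterior odds = 0.95/0.05 = 19.
Need (33/167) × 7ⁿ ≥ 19, i.e. 7ⁿ ≥ 3173/33.
7² = 49 falls short of 3173/33 but 7³ = 343 reaches it, so n = 3.

3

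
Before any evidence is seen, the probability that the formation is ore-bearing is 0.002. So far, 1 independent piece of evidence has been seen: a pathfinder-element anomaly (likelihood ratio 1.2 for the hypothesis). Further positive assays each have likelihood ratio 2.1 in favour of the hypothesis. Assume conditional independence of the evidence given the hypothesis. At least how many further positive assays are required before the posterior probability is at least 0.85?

Prior odds = 0.002/0.998 = 1/499.
Bayes factor of the evidence already in hand = 1.2.
Odds after that evidence = (1/499) × 1.2 = 6/2495.
Target odds = 0.85/0.15 = 17/3.
Need 2.1ⁿ ≥ 17/3 ÷ (6/2495) = 42415/18.
2.1¹⁰ ≈1667.99 falls short of 42415/18 but 2.1¹¹ ≈3502.78 reaches it, so n = 11.

11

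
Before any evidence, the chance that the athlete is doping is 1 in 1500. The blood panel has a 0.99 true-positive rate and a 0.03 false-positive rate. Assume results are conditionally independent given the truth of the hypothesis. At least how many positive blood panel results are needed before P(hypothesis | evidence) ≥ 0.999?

Prior odds: (1/1500) ÷ (1499/1500) = 1/1499.
Likelihood ratio of a positive result = 0.99/0.03 = 33.
Target posterior odds = 0.999/0.001 = 999.
Require 33ⁿ ≥ 999 ÷ (1/1499) = 1497501.
33⁴ = 1185921 falls short of 1497501 but 33⁵ = 39135393 reaches it, so n = 5.

5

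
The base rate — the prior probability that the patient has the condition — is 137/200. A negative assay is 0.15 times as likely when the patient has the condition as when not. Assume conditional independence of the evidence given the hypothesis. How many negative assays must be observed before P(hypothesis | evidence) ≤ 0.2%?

Prior odds = 0.685/0.315 = 137/63.
Likelihood ratio per negative assay = 0.15.
Target posterior odds = 0.002/0.998 = 1/499.
Need (137/63) × 0.15ⁿ ≤ 1/499, i.e. 0.15ⁿ ≤ 63/68363.
0.15³ = 0.003375 is still above 63/68363 but 0.15⁴ = 81/160000 is at or below it, so n = 4.

4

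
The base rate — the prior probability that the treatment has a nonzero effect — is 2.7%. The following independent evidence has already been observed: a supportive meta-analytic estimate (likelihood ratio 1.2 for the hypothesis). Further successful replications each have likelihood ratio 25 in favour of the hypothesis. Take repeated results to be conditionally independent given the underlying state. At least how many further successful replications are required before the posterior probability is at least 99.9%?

4

Prior odds = 0.027/0.973 = 27/973.
Bayes factor of the evidence already in hand = 1.2.
Odds after that evidence = (27/973) × 1.2 = 162/4865.
Target odds = 0.999/0.001 = 999.
Need 25ⁿ ≥ 999 ÷ (162/4865) = 180005/6.
25³ = 15625 falls short of 180005/6 but 25⁴ = 390625 reaches it, so n = 4.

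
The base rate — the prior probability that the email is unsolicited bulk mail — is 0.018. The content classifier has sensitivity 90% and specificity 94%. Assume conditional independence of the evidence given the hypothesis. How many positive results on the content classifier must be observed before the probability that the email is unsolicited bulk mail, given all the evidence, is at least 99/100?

Prior odds: 0.018 ÷ 0.982 = 9/491.
False-positive rate = 1 − 0.94 = 0.06; likelihood ratio of a positive = 0.9/0.06 = 15.
Target posterior odds = 0.99/0.01 = 99.
Need (9/491) × 15ⁿ ≥ 99, i.e. 15ⁿ ≥ 5401.
15³ = 3375 falls short of 5401 but 15⁴ = 50625 reaches it, so n = 4.

4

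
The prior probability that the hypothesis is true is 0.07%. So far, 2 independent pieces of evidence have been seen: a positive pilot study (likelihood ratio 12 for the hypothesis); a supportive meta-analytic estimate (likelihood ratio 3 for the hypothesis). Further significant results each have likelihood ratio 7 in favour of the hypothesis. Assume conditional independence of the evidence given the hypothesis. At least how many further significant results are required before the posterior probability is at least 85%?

3

Prior odds = 0.0007/0.9993 = 7/9993.
Combined Bayes factor of the evidence already in hand = 12 × 3 = 36.
Odds after that evidence = (7/9993) × 36 = 84/3331.
Target odds = 0.85/0.15 = 17/3.
Need 7ⁿ ≥ 17/3 ÷ (84/3331) = 56627/252.
7² = 49 falls short of 56627/252 but 7³ = 343 reaches it, so n = 3.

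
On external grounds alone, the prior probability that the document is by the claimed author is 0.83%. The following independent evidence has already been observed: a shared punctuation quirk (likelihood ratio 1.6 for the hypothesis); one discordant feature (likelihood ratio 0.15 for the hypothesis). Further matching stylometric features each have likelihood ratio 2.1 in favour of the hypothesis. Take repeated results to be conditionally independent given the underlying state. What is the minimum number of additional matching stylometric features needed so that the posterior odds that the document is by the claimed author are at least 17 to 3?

11

Prior odds = 0.0083/0.9917 = 83/9917.
Combined Bayes factor of the evidence already in hand = 1.6 × 0.15 = 0.24.
Odds after that evidence = (83/9917) × 0.24 = 498/247925.
Target odds = 17/3.
Need 2.1ⁿ ≥ 17/3 ÷ (498/247925) = 4214725/1494.
2.1¹⁰ ≈1667.99 falls short of 4214725/1494 but 2.1¹¹ ≈3502.78 reaches it, so n = 11.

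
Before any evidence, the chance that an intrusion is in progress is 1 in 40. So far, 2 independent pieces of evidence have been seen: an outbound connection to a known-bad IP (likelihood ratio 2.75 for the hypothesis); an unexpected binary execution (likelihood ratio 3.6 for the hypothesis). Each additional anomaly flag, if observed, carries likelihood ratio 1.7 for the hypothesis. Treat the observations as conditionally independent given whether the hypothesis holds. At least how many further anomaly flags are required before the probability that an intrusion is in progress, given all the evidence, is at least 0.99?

Prior odds = 0.025/0.975 = 1/39.
Combined Bayes factor of the evidence already in hand = 2.75 × 3.6 = 9.9.
Odds after that evidence = (1/39) × 9.9 = 33/130.
Target odds = 0.99/0.01 = 99.
Need 1.7ⁿ ≥ 99 ÷ (33/130) = 390.
1.7¹¹ ≈342.719 falls short of 390 but 1.7¹² ≈582.622 reaches it, so n = 12.

12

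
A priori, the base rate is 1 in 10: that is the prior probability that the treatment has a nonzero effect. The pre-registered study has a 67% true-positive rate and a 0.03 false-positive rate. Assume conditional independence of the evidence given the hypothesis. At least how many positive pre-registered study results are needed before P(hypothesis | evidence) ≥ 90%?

2

Prior odds: 0.1 ÷ 0.9 = 1/9.
Likelihood ratio of a positive result = 0.67/0.03 = 67/3.
Target posterior odds = 0.9/0.1 = 9.
Require (67/3)ⁿ ≥ 9 ÷ (1/9) = 81.
(67/3)¹ = 67/3 falls short of 81 but (67/3)² = 4489/9 reaches it, so n = 2.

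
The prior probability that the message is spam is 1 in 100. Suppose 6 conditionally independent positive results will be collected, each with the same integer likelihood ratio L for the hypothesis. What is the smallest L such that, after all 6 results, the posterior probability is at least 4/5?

Prior odds = 0.01/0.99 = 1/99.
Target odds = 0.8/0.2 = 4.
Need L⁶ ≥ 4 ÷ (1/99) = 396.
2⁶ = 64 < 396 ≤ 729 = 3⁶, so L = 3.

3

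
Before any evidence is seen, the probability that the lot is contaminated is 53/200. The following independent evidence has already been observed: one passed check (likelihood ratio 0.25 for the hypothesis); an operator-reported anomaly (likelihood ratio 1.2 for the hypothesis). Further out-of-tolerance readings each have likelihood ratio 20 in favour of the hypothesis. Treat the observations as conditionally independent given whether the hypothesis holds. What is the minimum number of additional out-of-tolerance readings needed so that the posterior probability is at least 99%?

Prior odds = 0.265/0.735 = 53/147.
Combined Bayes factor of the evidence already in hand = 0.25 × 1.2 = 0.3.
Odds after that evidence = (53/147) × 0.3 = 53/490.
Target odds = 0.99/0.01 = 99.
Need 20ⁿ ≥ 99 ÷ (53/490) = 48510/53.
20² = 400 falls short of 48510/53 but 20³ = 8000 reaches it, so n = 3.

3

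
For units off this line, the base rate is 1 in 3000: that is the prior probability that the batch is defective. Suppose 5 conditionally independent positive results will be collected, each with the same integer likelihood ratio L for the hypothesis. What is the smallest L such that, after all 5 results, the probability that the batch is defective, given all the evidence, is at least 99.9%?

Prior odds = (1/3000)/(2999/3000) = 1/2999.
Target odds = 0.999/0.001 = 999.
Need L⁵ ≥ 999 ÷ (1/2999) = 2996001.
19⁵ = 2476099 < 2996001 ≤ 3200000 = 20⁵, so L = 20.

20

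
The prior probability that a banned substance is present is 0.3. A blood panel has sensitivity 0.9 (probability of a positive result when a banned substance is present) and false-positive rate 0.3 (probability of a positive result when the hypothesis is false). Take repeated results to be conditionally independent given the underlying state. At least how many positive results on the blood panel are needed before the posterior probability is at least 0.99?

5

Prior odds = 0.3/0.7 = 3/7.
Likelihood ratio of a positive result = 0.9/0.3 = 3.
Target odds: 0.99 ÷ 0.01 = 99.
Need (3/7) × 3ⁿ ≥ 99, i.e. 3ⁿ ≥ 231.
3⁴ = 81 falls short of 231 but 3⁵ = 243 reaches it, so n = 5.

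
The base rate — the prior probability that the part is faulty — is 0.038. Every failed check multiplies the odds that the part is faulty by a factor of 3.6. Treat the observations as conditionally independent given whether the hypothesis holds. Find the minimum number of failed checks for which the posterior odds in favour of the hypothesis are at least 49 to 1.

6

Prior odds: 0.038 ÷ 0.962 = 19/481.
Likelihood ratio per failed check = 3.6.
Target odds = 49.
Require 3.6ⁿ ≥ 49 ÷ (19/481) = 23569/19.
3.6⁵ = 604.66176 falls short of 23569/19 but 3.6⁶ = 34012224/15625 reaches it, so n = 6.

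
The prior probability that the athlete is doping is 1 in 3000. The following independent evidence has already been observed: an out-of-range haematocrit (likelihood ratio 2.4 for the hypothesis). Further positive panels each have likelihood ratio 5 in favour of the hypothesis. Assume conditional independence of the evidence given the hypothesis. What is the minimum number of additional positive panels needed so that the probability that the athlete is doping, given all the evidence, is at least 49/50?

Prior odds = (1/3000)/(2999/3000) = 1/2999.
Bayes factor of the evidence already in hand = 2.4.
Odds after that evidence = (1/2999) × 2.4 = 12/14995.
Target odds = 0.98/0.02 = 49.
Need 5ⁿ ≥ 49 ÷ (12/14995) = 734755/12.
5⁶ = 15625 falls short of 734755/12 but 5⁷ = 78125 reaches it, so n = 7.

7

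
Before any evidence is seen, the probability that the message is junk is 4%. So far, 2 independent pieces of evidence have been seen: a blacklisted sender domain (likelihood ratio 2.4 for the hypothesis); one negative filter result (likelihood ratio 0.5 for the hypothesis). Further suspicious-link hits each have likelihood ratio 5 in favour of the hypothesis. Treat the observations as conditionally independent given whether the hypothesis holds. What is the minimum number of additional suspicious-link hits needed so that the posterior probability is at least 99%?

5

Prior odds = 0.04/0.96 = 1/24.
Combined Bayes factor of the evidence already in hand = 2.4 × 0.5 = 1.2.
Odds after that evidence = (1/24) × 1.2 = 0.05.
Target odds = 0.99/0.01 = 99.
Need 5ⁿ ≥ 99 ÷ 0.05 = 1980.
5⁴ = 625 falls short of 1980 but 5⁵ = 3125 reaches it, so n = 5.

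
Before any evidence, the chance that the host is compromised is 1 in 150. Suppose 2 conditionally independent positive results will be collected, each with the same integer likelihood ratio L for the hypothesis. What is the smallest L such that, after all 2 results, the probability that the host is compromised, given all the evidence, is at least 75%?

22

Prior odds = (1/150)/(149/150) = 1/149.
Target odds = 0.75/0.25 = 3.
Need L² ≥ 3 ÷ (1/149) = 447.
21² = 441 < 447 ≤ 484 = 22², so L = 22.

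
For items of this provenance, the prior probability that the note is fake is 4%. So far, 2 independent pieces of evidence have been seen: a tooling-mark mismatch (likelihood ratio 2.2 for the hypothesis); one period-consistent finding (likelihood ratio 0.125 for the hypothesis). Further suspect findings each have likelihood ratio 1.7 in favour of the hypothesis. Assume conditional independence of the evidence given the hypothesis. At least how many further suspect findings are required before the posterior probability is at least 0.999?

Prior odds = 0.04/0.96 = 1/24.
Combined Bayes factor of the evidence already in hand = 2.2 × 0.125 = 0.275.
Odds after that evidence = (1/24) × 0.275 = 11/960.
Target odds = 0.999/0.001 = 999.
Need 1.7ⁿ ≥ 999 ÷ (11/960) = 959040/11.
1.7²¹ ≈69091.9 falls short of 959040/11 but 1.7²² ≈117456 reaches it, so n = 22.

22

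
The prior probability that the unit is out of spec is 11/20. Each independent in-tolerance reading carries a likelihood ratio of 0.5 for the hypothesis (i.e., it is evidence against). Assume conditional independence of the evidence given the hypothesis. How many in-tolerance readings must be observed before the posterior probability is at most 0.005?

Prior odds: 0.55 ÷ 0.45 = 11/9.
Likelihood ratio per in-tolerance reading = 0.5.
Target odds: 0.005 ÷ 0.995 = 1/199.
Require 0.5ⁿ ≤ 1/199 ÷ (11/9) = 9/2189.
0.5⁷ = 0.0078125 is still above 9/2189 but 0.5⁸ = 0.00390625 is at or below it, so n = 8.

8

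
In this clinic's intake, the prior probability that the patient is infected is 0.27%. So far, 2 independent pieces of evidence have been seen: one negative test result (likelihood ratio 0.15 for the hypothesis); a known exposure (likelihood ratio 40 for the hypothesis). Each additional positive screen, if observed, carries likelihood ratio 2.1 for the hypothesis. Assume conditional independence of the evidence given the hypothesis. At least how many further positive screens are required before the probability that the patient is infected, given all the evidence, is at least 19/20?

10

Prior odds = 0.0027/0.9973 = 27/9973.
Combined Bayes factor of the evidence already in hand = 0.15 × 40 = 6.
Odds after that evidence = (27/9973) × 6 = 162/9973.
Target odds = 0.95/0.05 = 19.
Need 2.1ⁿ ≥ 19 ÷ (162/9973) = 189487/162.
2.1⁹ ≈794.28 falls short of 189487/162 but 2.1¹⁰ ≈1667.99 reaches it, so n = 10.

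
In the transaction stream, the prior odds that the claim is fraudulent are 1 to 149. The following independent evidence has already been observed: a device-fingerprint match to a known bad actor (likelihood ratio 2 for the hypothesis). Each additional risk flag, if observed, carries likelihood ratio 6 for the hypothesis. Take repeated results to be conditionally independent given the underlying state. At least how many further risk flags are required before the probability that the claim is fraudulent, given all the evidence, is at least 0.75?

4

Prior odds = 1/149.
Bayes factor of the evidence already in hand = 2.
Odds after that evidence = (1/149) × 2 = 2/149.
Target odds = 0.75/0.25 = 3.
Need 6ⁿ ≥ 3 ÷ (2/149) = 223.5.
6³ = 216 falls short of 223.5 but 6⁴ = 1296 reaches it, so n = 4.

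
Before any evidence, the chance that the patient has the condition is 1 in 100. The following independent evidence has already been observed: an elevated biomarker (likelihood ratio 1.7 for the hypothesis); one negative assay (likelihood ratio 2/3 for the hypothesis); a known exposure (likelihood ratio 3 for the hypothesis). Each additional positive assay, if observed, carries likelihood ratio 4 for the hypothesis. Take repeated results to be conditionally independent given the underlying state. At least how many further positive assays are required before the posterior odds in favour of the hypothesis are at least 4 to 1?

Prior odds = 0.01/0.99 = 1/99.
Combined Bayes factor of the evidence already in hand = 1.7 × (2/3) × 3 = 3.4.
Odds after that evidence = (1/99) × 3.4 = 17/495.
Target odds = 4.
Need 4ⁿ ≥ 4 ÷ (17/495) = 1980/17.
4³ = 64 falls short of 1980/17 but 4⁴ = 256 reaches it, so n = 4.

4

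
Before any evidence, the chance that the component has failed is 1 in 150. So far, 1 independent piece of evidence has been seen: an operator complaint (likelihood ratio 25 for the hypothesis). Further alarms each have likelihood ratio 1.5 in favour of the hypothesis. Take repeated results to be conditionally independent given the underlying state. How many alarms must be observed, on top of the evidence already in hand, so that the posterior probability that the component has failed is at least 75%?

8

Prior odds = (1/150)/(149/150) = 1/149.
Bayes factor of the evidence already in hand = 25.
Odds after that evidence = (1/149) × 25 = 25/149.
Target odds = 0.75/0.25 = 3.
Need 1.5ⁿ ≥ 3 ÷ (25/149) = 17.88.
1.5⁷ = 17.0859375 falls short of 17.88 but 1.5⁸ = 25.62890625 reaches it, so n = 8.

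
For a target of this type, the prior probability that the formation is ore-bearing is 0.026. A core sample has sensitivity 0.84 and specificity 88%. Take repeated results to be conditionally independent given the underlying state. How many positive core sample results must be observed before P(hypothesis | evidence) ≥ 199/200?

5

Prior odds: 0.026 ÷ 0.974 = 13/487.
False-positive rate = 1 − 0.88 = 0.12; likelihood ratio of a positive = 0.84/0.12 = 7.
Target posterior odds = 0.995/0.005 = 199.
Need (13/487) × 7ⁿ ≥ 199, i.e. 7ⁿ ≥ 96913/13.
7⁴ = 2401 falls short of 96913/13 but 7⁵ = 16807 reaches it, so n = 5.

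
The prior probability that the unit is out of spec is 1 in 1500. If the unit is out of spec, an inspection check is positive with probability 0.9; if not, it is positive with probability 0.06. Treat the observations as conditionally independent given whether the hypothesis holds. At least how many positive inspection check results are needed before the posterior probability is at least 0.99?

Prior odds = (1/1500)/(1499/1500) = 1/1499.
Likelihood ratio of a positive = 0.9/0.06 = 15.
Target posterior odds = 0.99/0.01 = 99.
Require 15ⁿ ≥ 99 ÷ (1/1499) = 148401.
15⁴ = 50625 falls short of 148401 but 15⁵ = 759375 reaches it, so n = 5.

5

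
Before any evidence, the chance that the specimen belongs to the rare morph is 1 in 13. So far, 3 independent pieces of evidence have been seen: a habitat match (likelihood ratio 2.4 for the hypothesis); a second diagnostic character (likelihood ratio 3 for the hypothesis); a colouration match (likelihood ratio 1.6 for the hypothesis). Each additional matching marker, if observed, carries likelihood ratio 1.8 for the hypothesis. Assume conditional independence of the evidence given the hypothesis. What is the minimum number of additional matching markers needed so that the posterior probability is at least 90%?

4

Prior odds = (1/13)/(12/13) = 1/12.
Combined Bayes factor of the evidence already in hand = 2.4 × 3 × 1.6 = 11.52.
Odds after that evidence = (1/12) × 11.52 = 0.96.
Target odds = 0.9/0.1 = 9.
Need 1.8ⁿ ≥ 9 ÷ 0.96 = 9.375.
1.8³ = 5.832 falls short of 9.375 but 1.8⁴ = 10.4976 reaches it, so n = 4.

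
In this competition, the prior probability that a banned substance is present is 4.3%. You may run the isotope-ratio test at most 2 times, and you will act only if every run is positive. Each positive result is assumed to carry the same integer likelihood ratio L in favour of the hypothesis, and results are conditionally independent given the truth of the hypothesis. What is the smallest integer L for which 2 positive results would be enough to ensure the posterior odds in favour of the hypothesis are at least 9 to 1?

15

Prior odds = 0.043/0.957 = 43/957.
Target odds = 9.
Need L² ≥ 9 ÷ (43/957) = 8613/43.
14² = 196 < 8613/43 ≤ 225 = 15², so L = 15.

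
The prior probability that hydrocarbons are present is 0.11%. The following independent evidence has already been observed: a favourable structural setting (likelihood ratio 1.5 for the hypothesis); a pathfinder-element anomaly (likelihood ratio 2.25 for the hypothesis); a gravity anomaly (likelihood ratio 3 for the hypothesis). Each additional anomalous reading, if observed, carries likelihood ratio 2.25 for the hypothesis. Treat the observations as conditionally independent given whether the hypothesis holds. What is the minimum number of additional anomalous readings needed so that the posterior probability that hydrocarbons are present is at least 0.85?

8

Prior odds = 0.0011/0.9989 = 11/9989.
Combined Bayes factor of the evidence already in hand = 1.5 × 2.25 × 3 = 10.125.
Odds after that evidence = (11/9989) × 10.125 = 891/79912.
Target odds = 0.85/0.15 = 17/3.
Need 2.25ⁿ ≥ 17/3 ÷ (891/79912) = 1358504/2673.
2.25⁷ = 4782969/16384 falls short of 1358504/2673 but 2.25⁸ = 43046721/65536 reaches it, so n = 8.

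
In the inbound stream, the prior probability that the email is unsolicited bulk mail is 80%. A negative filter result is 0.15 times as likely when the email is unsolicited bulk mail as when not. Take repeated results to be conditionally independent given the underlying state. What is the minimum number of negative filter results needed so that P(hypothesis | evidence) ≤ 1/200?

Prior odds: 0.8 ÷ 0.2 = 4.
Likelihood ratio per negative filter result = 0.15.
Target odds: 0.005 ÷ 0.995 = 1/199.
Require 0.15ⁿ ≤ 1/199 ÷ 4 = 1/796.
0.15³ = 0.003375 is still above 1/796 but 0.15⁴ = 81/160000 is at or below it, so n = 4.

4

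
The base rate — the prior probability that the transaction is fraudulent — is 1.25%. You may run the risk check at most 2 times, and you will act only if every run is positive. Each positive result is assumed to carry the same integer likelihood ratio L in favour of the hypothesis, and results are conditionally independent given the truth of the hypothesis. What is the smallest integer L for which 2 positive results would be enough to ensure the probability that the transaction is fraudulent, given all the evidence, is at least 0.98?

63

Prior odds = 0.0125/0.9875 = 1/79.
Target odds = 0.98/0.02 = 49.
Need L² ≥ 49 ÷ (1/79) = 3871.
62² = 3844 < 3871 ≤ 3969 = 63², so L = 63.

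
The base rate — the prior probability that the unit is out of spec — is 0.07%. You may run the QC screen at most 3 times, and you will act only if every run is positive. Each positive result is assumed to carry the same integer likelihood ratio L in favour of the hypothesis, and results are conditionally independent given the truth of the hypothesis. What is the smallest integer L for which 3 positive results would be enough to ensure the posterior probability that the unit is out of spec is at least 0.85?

Prior odds = 0.0007/0.9993 = 7/9993.
Target odds = 0.85/0.15 = 17/3.
Need L³ ≥ 17/3 ÷ (7/9993) = 56627/7.
20³ = 8000 < 56627/7 ≤ 9261 = 21³, so L = 21.

21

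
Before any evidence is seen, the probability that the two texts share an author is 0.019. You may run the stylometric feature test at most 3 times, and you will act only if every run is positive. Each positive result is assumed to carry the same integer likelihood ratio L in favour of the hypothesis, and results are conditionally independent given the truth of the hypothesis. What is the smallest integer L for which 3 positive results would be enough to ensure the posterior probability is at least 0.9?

8

Prior odds = 0.019/0.981 = 19/981.
Target odds = 0.9/0.1 = 9.
Need L³ ≥ 9 ÷ (19/981) = 8829/19.
7³ = 343 < 8829/19 ≤ 512 = 8³, so L = 8.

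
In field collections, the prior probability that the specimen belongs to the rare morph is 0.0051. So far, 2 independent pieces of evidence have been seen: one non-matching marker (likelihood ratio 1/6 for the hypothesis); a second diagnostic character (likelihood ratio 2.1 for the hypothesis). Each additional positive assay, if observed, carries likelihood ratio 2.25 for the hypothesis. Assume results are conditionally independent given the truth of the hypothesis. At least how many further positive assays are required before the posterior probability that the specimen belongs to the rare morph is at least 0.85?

10

Prior odds = 0.0051/0.9949 = 51/9949.
Combined Bayes factor of the evidence already in hand = (1/6) × 2.1 = 0.35.
Odds after that evidence = (51/9949) × 0.35 = 357/198980.
Target odds = 0.85/0.15 = 17/3.
Need 2.25ⁿ ≥ 17/3 ÷ (357/198980) = 198980/63.
2.25⁹ = 387420489/262144 falls short of 198980/63 but 2.25¹⁰ ≈3325.26 reaches it, so n = 10.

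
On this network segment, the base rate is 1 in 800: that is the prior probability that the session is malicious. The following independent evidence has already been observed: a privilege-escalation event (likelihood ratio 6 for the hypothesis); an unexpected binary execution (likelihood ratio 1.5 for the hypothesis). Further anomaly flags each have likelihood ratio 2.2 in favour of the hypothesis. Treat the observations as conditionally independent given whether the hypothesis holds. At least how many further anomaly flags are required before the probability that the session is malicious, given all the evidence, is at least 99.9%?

15

Prior odds = 0.00125/0.99875 = 1/799.
Combined Bayes factor of the evidence already in hand = 6 × 1.5 = 9.
Odds after that evidence = (1/799) × 9 = 9/799.
Target odds = 0.999/0.001 = 999.
Need 2.2ⁿ ≥ 999 ÷ (9/799) = 88689.
2.2¹⁴ ≈62218.2 falls short of 88689 but 2.2¹⁵ ≈136880 reaches it, so n = 15.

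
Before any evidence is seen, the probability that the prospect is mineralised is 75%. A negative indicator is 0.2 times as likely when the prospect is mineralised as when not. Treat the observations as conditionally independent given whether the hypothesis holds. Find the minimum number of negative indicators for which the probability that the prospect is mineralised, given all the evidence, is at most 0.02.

4

Prior odds = 0.75/0.25 = 3.
Likelihood ratio per negative indicator = 0.2.
Target posterior odds = 0.02/0.98 = 1/49.
Require 0.2ⁿ ≤ 1/49 ÷ 3 = 1/147.
0.2³ = 0.008 is still above 1/147 but 0.2⁴ = 0.0016 is at or below it, so n = 4.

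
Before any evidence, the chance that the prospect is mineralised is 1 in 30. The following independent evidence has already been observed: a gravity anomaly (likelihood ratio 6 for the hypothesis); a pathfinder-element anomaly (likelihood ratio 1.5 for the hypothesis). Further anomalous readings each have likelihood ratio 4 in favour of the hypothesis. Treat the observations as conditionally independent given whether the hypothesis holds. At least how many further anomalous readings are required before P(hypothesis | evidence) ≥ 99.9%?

Prior odds = (1/30)/(29/30) = 1/29.
Combined Bayes factor of the evidence already in hand = 6 × 1.5 = 9.
Odds after that evidence = (1/29) × 9 = 9/29.
Target odds = 0.999/0.001 = 999.
Need 4ⁿ ≥ 999 ÷ (9/29) = 3219.
4⁵ = 1024 falls short of 3219 but 4⁶ = 4096 reaches it, so n = 6.

6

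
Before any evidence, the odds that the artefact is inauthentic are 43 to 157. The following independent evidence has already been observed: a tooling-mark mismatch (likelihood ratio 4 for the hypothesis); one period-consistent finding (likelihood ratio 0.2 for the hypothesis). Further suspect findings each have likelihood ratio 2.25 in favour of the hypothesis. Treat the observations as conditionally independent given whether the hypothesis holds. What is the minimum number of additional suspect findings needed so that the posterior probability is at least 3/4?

4

Prior odds = 43/157.
Combined Bayes factor of the evidence already in hand = 4 × 0.2 = 0.8.
Odds after that evidence = (43/157) × 0.8 = 172/785.
Target odds = 0.75/0.25 = 3.
Need 2.25ⁿ ≥ 3 ÷ (172/785) = 2355/172.
2.25³ = 11.390625 falls short of 2355/172 but 2.25⁴ = 25.62890625 reaches it, so n = 4.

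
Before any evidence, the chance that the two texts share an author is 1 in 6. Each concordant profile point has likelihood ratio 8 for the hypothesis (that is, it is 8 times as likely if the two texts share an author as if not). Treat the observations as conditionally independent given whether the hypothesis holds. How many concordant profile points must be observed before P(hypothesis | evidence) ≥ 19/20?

3

Prior odds = (1/6)/(5/6) = 0.2.
Likelihood ratio per concordant profile point = 8.
Target odds: 0.95 ÷ 0.05 = 19.
Need 0.2 × 8ⁿ ≥ 19, i.e. 8ⁿ ≥ 95.
8² = 64 falls short of 95 but 8³ = 512 reaches it, so n = 3.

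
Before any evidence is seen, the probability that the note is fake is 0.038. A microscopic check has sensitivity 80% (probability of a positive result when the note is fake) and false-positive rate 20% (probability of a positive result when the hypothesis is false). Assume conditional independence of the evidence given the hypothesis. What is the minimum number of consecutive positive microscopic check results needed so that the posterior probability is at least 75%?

4

Prior odds = 0.038/0.962 = 19/481.
Likelihood ratio of a positive result = 0.8/0.2 = 4.
Target odds: 0.75 ÷ 0.25 = 3.
Need (19/481) × 4ⁿ ≥ 3, i.e. 4ⁿ ≥ 1443/19.
4³ = 64 falls short of 1443/19 but 4⁴ = 256 reaches it, so n = 4.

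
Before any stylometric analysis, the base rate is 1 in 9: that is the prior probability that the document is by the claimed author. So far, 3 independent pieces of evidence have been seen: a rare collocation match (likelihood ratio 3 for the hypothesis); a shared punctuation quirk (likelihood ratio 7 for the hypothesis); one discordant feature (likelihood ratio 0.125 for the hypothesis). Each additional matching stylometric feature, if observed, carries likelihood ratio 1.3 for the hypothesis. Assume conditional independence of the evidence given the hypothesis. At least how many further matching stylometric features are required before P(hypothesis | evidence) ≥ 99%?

Prior odds = (1/9)/(8/9) = 0.125.
Combined Bayes factor of the evidence already in hand = 3 × 7 × 0.125 = 2.625.
Odds after that evidence = 0.125 × 2.625 = 0.328125.
Target odds = 0.99/0.01 = 99.
Need 1.3ⁿ ≥ 99 ÷ 0.328125 = 2112/7.
1.3²¹ ≈247.065 falls short of 2112/7 but 1.3²² ≈321.184 reaches it, so n = 22.

22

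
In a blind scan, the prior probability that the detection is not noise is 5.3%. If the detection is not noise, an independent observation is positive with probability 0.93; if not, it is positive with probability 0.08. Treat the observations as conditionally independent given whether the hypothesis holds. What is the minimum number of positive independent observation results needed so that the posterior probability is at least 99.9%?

Prior odds: 0.053 ÷ 0.947 = 53/947.
Likelihood ratio of a positive = 0.93/0.08 = 11.625.
Target posterior odds = 0.999/0.001 = 999.
Need (53/947) × 11.625ⁿ ≥ 999, i.e. 11.625ⁿ ≥ 946053/53.
11.625³ = 804357/512 falls short of 946053/53 but 11.625⁴ = 74805201/4096 reaches it, so n = 4.

4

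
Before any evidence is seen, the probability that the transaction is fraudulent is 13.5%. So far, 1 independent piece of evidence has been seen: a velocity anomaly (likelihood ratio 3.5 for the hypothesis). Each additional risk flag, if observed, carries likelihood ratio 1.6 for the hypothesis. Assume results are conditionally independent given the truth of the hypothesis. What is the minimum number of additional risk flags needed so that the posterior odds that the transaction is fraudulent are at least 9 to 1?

6

Prior odds = 0.135/0.865 = 27/173.
Bayes factor of the evidence already in hand = 3.5.
Odds after that evidence = (27/173) × 3.5 = 189/346.
Target odds = 9.
Need 1.6ⁿ ≥ 9 ÷ (189/346) = 346/21.
1.6⁵ = 10.48576 falls short of 346/21 but 1.6⁶ = 262144/15625 reaches it, so n = 6.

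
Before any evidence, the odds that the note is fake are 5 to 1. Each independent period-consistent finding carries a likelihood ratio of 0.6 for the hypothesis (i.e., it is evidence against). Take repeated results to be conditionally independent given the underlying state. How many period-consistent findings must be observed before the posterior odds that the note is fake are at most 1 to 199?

14

Prior odds = 5.
Likelihood ratio per period-consistent finding = 0.6.
Target odds = 1/199.
Need 5 × 0.6ⁿ ≤ 1/199, i.e. 0.6ⁿ ≤ 1/995.
0.6¹³ ≈0.00130607 is still above 1/995 but 0.6¹⁴ ≈0.000783642 is at or below it, so n = 14.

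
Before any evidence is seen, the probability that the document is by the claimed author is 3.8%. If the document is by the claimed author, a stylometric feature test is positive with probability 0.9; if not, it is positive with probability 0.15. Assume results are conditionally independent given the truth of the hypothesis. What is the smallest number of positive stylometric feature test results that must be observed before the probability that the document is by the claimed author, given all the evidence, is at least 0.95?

Prior odds = 0.038/0.962 = 19/481.
Likelihood ratio of a positive = 0.9/0.15 = 6.
Target odds: 0.95 ÷ 0.05 = 19.
Require 6ⁿ ≥ 19 ÷ (19/481) = 481.
6³ = 216 falls short of 481 but 6⁴ = 1296 reaches it, so n = 4.

4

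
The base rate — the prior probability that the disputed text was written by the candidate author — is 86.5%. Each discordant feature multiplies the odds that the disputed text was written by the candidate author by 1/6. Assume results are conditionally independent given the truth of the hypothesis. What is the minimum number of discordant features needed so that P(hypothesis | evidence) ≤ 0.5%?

Prior odds = 0.865/0.135 = 173/27.
Likelihood ratio per discordant feature = 1/6.
Target posterior odds = 0.005/0.995 = 1/199.
Need (173/27) × (1/6)ⁿ ≤ 1/199, i.e. (1/6)ⁿ ≤ 27/34427.
(1/6)³ = 1/216 is still above 27/34427 but (1/6)⁴ = 1/1296 is at or below it, so n = 4.

4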